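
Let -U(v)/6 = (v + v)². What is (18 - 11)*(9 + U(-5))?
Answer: -4137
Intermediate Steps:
U(v) = -24*v² (U(v) = -6*(v + v)² = -6*4*v² = -24*v²)
(18 - 11)*(9 + U(-5)) = (18 - 11)*(9 - 24*(-5)²) = 7*(9 - 24*25) = 7*(9 - 600) = 7*(-591) = -4137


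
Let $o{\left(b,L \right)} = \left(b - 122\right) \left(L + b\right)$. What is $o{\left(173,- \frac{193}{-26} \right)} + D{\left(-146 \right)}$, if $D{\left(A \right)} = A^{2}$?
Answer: $\frac{793457}{26} \approx 30518.0$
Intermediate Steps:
$o{\left(b,L \right)} = \left(-122 + b\right) \left(L + b\right)$ ($o{\left(b,L \right)} = \left(b - 122\right) \left(L + b\right) = \left(-122 + b\right) \left(L + b\right)$)
$o{\left(173,- \frac{193}{-26} \right)} + D{\left(-146 \right)} = \left(173^{2} - 122 \left(- \frac{193}{-26}\right) - 21106 + - \frac{193}{-26} \cdot 173\right) + \left(-146\right)^{2} = \left(29929 - 122 \left(\left(-193\right) \left(- \frac{1}{26}\right)\right) - 21106 + \left(-193\right) \left(- \frac{1}{26}\right) 173\right) + 21316 = \left(29929 - \frac{11773}{13} - 21106 + \frac{193}{26} \cdot 173\right) + 21316 = \left(29929 - \frac{11773}{13} - 21106 + \frac{33389}{26}\right) + 21316 = \frac{239241}{26} + 21316 = \frac{793457}{26}$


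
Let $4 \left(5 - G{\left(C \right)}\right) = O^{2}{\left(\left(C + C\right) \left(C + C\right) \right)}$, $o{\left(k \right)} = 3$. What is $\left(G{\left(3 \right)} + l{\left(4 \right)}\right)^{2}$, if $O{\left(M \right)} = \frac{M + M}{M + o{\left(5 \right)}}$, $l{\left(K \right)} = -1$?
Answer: $\frac{283024}{28561} \approx 9.9095$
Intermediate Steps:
$O{\left(M \right)} = \frac{2 M}{3 + M}$ ($O{\left(M \right)} = \frac{M + M}{M + 3} = \frac{2 M}{3 + M}$)
$G{\left(C \right)} = 5 - \frac{16 C^{4}}{\left(3 + 4 C^{2}\right)^{2}}$ ($G{\left(C \right)} = 5 - \frac{\left(\frac{2 \left(C + C\right) \left(C + C\right)}{3 + \left(C + C\right) \left(C + C\right)}\right)^{2}}{4} = 5 - \frac{\left(\frac{2 \cdot 2 C 2 C}{3 + 2 C 2 C}\right)^{2}}{4} = 5 - \frac{\left(\frac{2 \cdot 4 C^{2}}{3 + 4 C^{2}}\right)^{2}}{4} = 5 - \frac{\left(\frac{8 C^{2}}{3 + 4 C^{2}}\right)^{2}}{4} = 5 - \frac{64 C^{4} \frac{1}{\left(3 + 4 C^{2}\right)^{2}}}{4} = 5 - \frac{16 C^{4}}{\left(3 + 4 C^{2}\right)^{2}}$)
$\left(G{\left(3 \right)} + l{\left(4 \right)}\right)^{2} = \left(\left(5 - \frac{16 \cdot 3^{4}}{\left(3 + 4 \cdot 3^{2}\right)^{2}}\right) - 1\right)^{2} = \left(\left(5 - \frac{1296}{\left(3 + 4 \cdot 9\right)^{2}}\right) - 1\right)^{2} = \left(\left(5 - \frac{1296}{\left(3 + 36\right)^{2}}\right) - 1\right)^{2} = \left(\left(5 - \frac{1296}{1521}\right) - 1\right)^{2} = \left(\left(5 - 1296 \cdot \frac{1}{1521}\right) - 1\right)^{2} = \left(\left(5 - \frac{144}{169}\right) - 1\right)^{2} = \left(\frac{701}{169} - 1\right)^{2} = \left(\frac{532}{169}\right)^{2} = \frac{283024}{28561}$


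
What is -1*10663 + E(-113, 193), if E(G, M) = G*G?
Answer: 2106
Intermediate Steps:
E(G, M) = G**2
-1*10663 + E(-113, 193) = -1*10663 + (-113)**2 = -10663 + 12769 = 2106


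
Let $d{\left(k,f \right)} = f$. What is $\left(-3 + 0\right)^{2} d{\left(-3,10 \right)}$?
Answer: $90$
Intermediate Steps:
$\left(-3 + 0\right)^{2} d{\left(-3,10 \right)} = \left(-3 + 0\right)^{2} \cdot 10 = \left(-3\right)^{2} \cdot 10 = 9 \cdot 10 = 90$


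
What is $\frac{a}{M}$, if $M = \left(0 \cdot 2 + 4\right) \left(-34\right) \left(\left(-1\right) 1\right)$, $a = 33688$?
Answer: $\frac{4211}{17} \approx 247.71$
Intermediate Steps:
$M = 136$ ($M = \left(0 + 4\right) \left(-34\right) \left(-1\right) = 4 \left(-34\right) \left(-1\right) = \left(-136\right) \left(-1\right) = 136$)
$\frac{a}{M} = \frac{33688}{136} = 33688 \cdot \frac{1}{136} = \frac{4211}{17}$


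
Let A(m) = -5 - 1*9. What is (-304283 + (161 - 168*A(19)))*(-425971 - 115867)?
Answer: 163510453260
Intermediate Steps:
A(m) = -14 (A(m) = -5 - 9 = -14)
(-304283 + (161 - 168*A(19)))*(-425971 - 115867) = (-304283 + (161 - 168*(-14)))*(-425971 - 115867) = (-304283 + (161 + 2352))*(-541838) = (-304283 + 2513)*(-541838) = -301770*(-541838) = 163510453260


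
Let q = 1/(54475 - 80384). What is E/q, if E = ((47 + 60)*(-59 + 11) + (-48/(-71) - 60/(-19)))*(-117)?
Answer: -20986941974076/1349 ≈ -1.5557e+10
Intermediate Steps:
q = -1/25909 (q = 1/(-25909) = -1/25909 ≈ -3.8597e-5)
E = 810025164/1349 (E = (107*(-48) + (-48*(-1/71) - 60*(-1/19)))*(-117) = (-5136 + (48/71 + 60/19))*(-117) = (-5136 + 5172/1349)*(-117) = -6923292/1349*(-117) = 810025164/1349 ≈ 6.0046e+5)
E/q = 810025164/(1349*(-1/25909)) = (810025164/1349)*(-25909) = -20986941974076/1349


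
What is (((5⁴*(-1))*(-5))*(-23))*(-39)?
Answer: 2803125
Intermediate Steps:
(((5⁴*(-1))*(-5))*(-23))*(-39) = (((625*(-1))*(-5))*(-23))*(-39) = (-625*(-5)*(-23))*(-39) = (3125*(-23))*(-39) = -71875*(-39) = 2803125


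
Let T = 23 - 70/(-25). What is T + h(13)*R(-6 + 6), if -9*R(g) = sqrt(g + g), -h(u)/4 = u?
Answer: 129/5 ≈ 25.800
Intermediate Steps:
h(u) = -4*u
T = 129/5 (T = 23 - 70*(-1/25) = 23 + 14/5 = 129/5 ≈ 25.800)
R(g) = -sqrt(2)*sqrt(g)/9 (R(g) = -sqrt(g + g)/9 = -sqrt(2)*sqrt(g)/9)
T + h(13)*R(-6 + 6) = 129/5 + (-4*13)*(-sqrt(2)*sqrt(-6 + 6)/9) = 129/5 - (-52)*sqrt(2)*sqrt(0)/9 = 129/5 - (-52)*sqrt(2)*0/9 = 129/5 - 52*0 = 129/5 + 0 = 129/5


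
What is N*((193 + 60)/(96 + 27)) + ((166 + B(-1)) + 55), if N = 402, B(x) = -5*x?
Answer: 43168/41 ≈ 1052.9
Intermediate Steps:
N*((193 + 60)/(96 + 27)) + ((166 + B(-1)) + 55) = 402*((193 + 60)/(96 + 27)) + ((166 - 5*(-1)) + 55) = 402*(253/123) + ((166 + 5) + 55) = 402*(253*(1/123)) + (171 + 55) = 402*(253/123) + 226 = 33902/41 + 226 = 43168/41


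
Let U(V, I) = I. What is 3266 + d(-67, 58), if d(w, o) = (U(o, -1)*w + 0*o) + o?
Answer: 3391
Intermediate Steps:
d(w, o) = o - w (d(w, o) = (-w + 0*o) + o = (-w + 0) + o = -w + o = o - w)
3266 + d(-67, 58) = 3266 + (58 - 1*(-67)) = 3266 + (58 + 67) = 3266 + 125 = 3391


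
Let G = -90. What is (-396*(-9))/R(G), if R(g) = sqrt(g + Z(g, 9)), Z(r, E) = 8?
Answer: -1782*I*sqrt(82)/41 ≈ -393.58*I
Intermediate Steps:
R(g) = sqrt(8 + g) (R(g) = sqrt(g + 8) = sqrt(8 + g))
(-396*(-9))/R(G) = (-396*(-9))/(sqrt(8 - 90)) = 3564/(sqrt(-82)) = 3564/((I*sqrt(82))) = 3564*(-I*sqrt(82)/82) = -1782*I*sqrt(82)/41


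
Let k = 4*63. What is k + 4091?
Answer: 4343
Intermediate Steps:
k = 252
k + 4091 = 252 + 4091 = 4343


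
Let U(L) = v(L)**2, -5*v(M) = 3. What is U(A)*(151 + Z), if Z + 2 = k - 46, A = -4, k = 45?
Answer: 1332/25 ≈ 53.280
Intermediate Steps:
v(M) = -3/5 (v(M) = -1/5*3 = -3/5)
U(L) = 9/25 (U(L) = (-3/5)**2 = 9/25)
Z = -3 (Z = -2 + (45 - 46) = -2 - 1 = -3)
U(A)*(151 + Z) = 9*(151 - 3)/25 = (9/25)*148 = 1332/25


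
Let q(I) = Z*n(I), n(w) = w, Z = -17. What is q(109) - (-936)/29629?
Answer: -54901601/29629 ≈ -1853.0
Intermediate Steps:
q(I) = -17*I
q(109) - (-936)/29629 = -17*109 - (-936)/29629 = -1853 - (-936)/29629 = -1853 - 1*(-936/29629) = -1853 + 936/29629 = -54901601/29629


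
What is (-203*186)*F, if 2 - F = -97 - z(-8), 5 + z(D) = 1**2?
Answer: -3587010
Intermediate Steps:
z(D) = -4 (z(D) = -5 + 1**2 = -5 + 1 = -4)
F = 95 (F = 2 - (-97 - 1*(-4)) = 2 - (-97 + 4) = 2 - 1*(-93) = 2 + 93 = 95)
(-203*186)*F = -203*186*95 = -37758*95 = -3587010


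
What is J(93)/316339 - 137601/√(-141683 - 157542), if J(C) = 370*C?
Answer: 34410/316339 + 137601*I*√11969/59845 ≈ 0.10878 + 251.55*I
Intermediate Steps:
J(93)/316339 - 137601/√(-141683 - 157542) = (370*93)/316339 - 137601/√(-141683 - 157542) = 34410*(1/316339) - 137601*(-I*√11969/59845) = 34410/316339 - 137601*(-I*√11969/59845) = 34410/316339 - (-137601)*I*√11969/59845 = 34410/316339 + 137601*I*√11969/59845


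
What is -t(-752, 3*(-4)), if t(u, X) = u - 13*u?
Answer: -9024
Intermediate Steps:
t(u, X) = -12*u
-t(-752, 3*(-4)) = -(-12)*(-752) = -1*9024 = -9024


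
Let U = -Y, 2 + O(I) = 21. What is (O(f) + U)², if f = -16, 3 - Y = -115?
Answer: 9801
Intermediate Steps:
Y = 118 (Y = 3 - 1*(-115) = 3 + 115 = 118)
O(I) = 19 (O(I) = -2 + 21 = 19)
U = -118 (U = -1*118 = -118)
(O(f) + U)² = (19 - 118)² = (-99)² = 9801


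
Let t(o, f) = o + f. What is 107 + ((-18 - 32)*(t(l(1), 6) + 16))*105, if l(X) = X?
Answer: -120643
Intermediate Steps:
t(o, f) = f + o
107 + ((-18 - 32)*(t(l(1), 6) + 16))*105 = 107 + ((-18 - 32)*((6 + 1) + 16))*105 = 107 - 50*(7 + 16)*105 = 107 - 50*23*105 = 107 - 1150*105 = 107 - 120750 = -120643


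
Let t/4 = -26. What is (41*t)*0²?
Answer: 0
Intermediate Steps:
t = -104 (t = 4*(-26) = -104)
(41*t)*0² = (41*(-104))*0² = -4264*0 = 0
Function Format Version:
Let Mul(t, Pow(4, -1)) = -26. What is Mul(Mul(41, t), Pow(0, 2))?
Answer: 0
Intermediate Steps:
t = -104 (t = Mul(4, -26) = -104)
Mul(Mul(41, t), Pow(0, 2)) = Mul(Mul(41, -104), Pow(0, 2)) = Mul(-4264, 0) = 0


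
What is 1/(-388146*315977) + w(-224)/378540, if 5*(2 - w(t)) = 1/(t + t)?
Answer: 91595388665867/17332417117621267200 ≈ 5.2846e-6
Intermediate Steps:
w(t) = 2 - 1/(10*t) (w(t) = 2 - 1/(5*(t + t)) = 2 - 1/(2*t)/5 = 2 - 1/(10*t))
1/(-388146*315977) + w(-224)/378540 = 1/(-388146*315977) + (2 - ⅒/(-224))/378540 = -1/388146*1/315977 + (2 - ⅒*(-1/224))*(1/378540) = -1/122645208642 + (2 + 1/2240)*(1/378540) = -1/122645208642 + (4481/2240)*(1/378540) = -1/122645208642 + 4481/847929600 = 91595388665867/17332417117621267200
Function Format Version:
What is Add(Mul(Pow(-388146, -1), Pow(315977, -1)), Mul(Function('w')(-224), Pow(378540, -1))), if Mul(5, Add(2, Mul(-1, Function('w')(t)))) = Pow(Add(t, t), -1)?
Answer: Rational(91595388665867, 17332417117621267200) ≈ 5.2846e-6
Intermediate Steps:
Function('w')(t) = Add(2, Mul(Rational(-1, 10), Pow(t, -1))) (Function('w')(t) = Add(2, Mul(Rational(-1, 5), Pow(Add(t, t), -1))) = Add(2, Mul(Rational(-1, 5), Pow(Mul(2, t), -1))) = Add(2, Mul(Rational(-1, 5), Mul(Rational(1, 2), Pow(t, -1)))) = Add(2, Mul(Rational(-1, 10), Pow(t, -1))))
Add(Mul(Pow(-388146, -1), Pow(315977, -1)), Mul(Function('w')(-224), Pow(378540, -1))) = Add(Mul(Pow(-388146, -1), Pow(315977, -1)), Mul(Add(2, Mul(Rational(-1, 10), Pow(-224, -1))), Pow(378540, -1))) = Add(Mul(Rational(-1, 388146), Rational(1, 315977)), Mul(Add(2, Mul(Rational(-1, 10), Rational(-1, 224))), Rational(1, 378540))) = Add(Rational(-1, 122645208642), Mul(Add(2, Rational(1, 2240)), Rational(1, 378540))) = Add(Rational(-1, 122645208642), Mul(Rational(4481, 2240), Rational(1, 378540))) = Add(Rational(-1, 122645208642), Rational(4481, 847929600)) = Rational(91595388665867, 17332417117621267200)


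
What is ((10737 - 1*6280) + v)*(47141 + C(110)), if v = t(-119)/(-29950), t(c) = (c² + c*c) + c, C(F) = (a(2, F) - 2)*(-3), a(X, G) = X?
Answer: 6291388220527/29950 ≈ 2.1006e+8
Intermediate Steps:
C(F) = 0 (C(F) = (2 - 2)*(-3) = 0*(-3) = 0)
t(c) = c + 2*c² (t(c) = (c² + c²) + c = 2*c² + c = c + 2*c²)
v = -28203/29950 (v = -119*(1 + 2*(-119))/(-29950) = -119*(1 - 238)*(-1/29950) = -119*(-237)*(-1/29950) = 28203*(-1/29950) = -28203/29950 ≈ -0.94167)
((10737 - 1*6280) + v)*(47141 + C(110)) = ((10737 - 1*6280) - 28203/29950)*(47141 + 0) = ((10737 - 6280) - 28203/29950)*47141 = (4457 - 28203/29950)*47141 = (133458947/29950)*47141 = 6291388220527/29950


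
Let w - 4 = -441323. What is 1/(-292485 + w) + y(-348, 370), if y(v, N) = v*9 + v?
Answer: -2553637921/733804 ≈ -3480.0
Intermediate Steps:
w = -441319 (w = 4 - 441323 = -441319)
y(v, N) = 10*v (y(v, N) = 9*v + v = 10*v)
1/(-292485 + w) + y(-348, 370) = 1/(-292485 - 441319) + 10*(-348) = 1/(-733804) - 3480 = -1/733804 - 3480 = -2553637921/733804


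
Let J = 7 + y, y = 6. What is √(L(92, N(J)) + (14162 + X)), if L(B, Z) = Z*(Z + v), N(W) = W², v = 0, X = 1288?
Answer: √44011 ≈ 209.79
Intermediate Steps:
J = 13 (J = 7 + 6 = 13)
L(B, Z) = Z² (L(B, Z) = Z*(Z + 0) = Z*Z = Z²)
√(L(92, N(J)) + (14162 + X)) = √((13²)² + (14162 + 1288)) = √(169² + 15450) = √(28561 + 15450) = √44011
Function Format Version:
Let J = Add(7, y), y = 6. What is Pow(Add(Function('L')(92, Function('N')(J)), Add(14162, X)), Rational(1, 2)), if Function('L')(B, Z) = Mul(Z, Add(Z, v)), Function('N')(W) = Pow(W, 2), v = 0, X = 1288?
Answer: Pow(44011, Rational(1, 2)) ≈ 209.79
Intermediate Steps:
J = 13 (J = Add(7, 6) = 13)
Function('L')(B, Z) = Pow(Z, 2) (Function('L')(B, Z) = Mul(Z, Add(Z, 0)) = Mul(Z, Z) = Pow(Z, 2))
Pow(Add(Function('L')(92, Function('N')(J)), Add(14162, X)), Rational(1, 2)) = Pow(Add(Pow(Pow(13, 2), 2), Add(14162, 1288)), Rational(1, 2)) = Pow(Add(Pow(169, 2), 15450), Rational(1, 2)) = Pow(Add(28561, 15450), Rational(1, 2)) = Pow(44011, Rational(1, 2))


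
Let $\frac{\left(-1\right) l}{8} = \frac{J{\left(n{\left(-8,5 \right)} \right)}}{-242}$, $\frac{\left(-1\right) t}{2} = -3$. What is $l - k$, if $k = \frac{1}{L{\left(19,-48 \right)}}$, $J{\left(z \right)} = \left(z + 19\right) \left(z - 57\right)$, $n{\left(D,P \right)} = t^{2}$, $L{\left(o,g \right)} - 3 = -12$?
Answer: $- \frac{3769}{99} \approx -38.071$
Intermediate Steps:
$t = 6$ ($t = \left(-2\right) \left(-3\right) = 6$)
$L{\left(o,g \right)} = -9$ ($L{\left(o,g \right)} = 3 - 12 = -9$)
$n{\left(D,P \right)} = 36$ ($n{\left(D,P \right)} = 6^{2} = 36$)
$J{\left(z \right)} = \left(-57 + z\right) \left(19 + z\right)$ ($J{\left(z \right)} = \left(19 + z\right) \left(-57 + z\right) = \left(-57 + z\right) \left(19 + z\right)$)
$k = - \frac{1}{9}$ ($k = \frac{1}{-9} = - \frac{1}{9} \approx -0.11111$)
$l = - \frac{420}{11}$ ($l = - 8 \frac{-1083 + 36^{2} - 1368}{-242} = - 8 \left(-1083 + 1296 - 1368\right) \left(- \frac{1}{242}\right) = - 8 \left(\left(-1155\right) \left(- \frac{1}{242}\right)\right) = \left(-8\right) \frac{105}{22} = - \frac{420}{11} \approx -38.182$)
$l - k = - \frac{420}{11} - - \frac{1}{9} = - \frac{420}{11} + \frac{1}{9} = - \frac{3769}{99}$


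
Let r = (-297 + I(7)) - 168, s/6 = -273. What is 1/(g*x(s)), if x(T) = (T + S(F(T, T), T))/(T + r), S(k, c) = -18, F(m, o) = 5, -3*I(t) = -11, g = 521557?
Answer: 3149/1295547588 ≈ 2.4306e-6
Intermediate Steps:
I(t) = 11/3 (I(t) = -⅓*(-11) = 11/3)
s = -1638 (s = 6*(-273) = -1638)
r = -1384/3 (r = (-297 + 11/3) - 168 = -880/3 - 168 = -1384/3 ≈ -461.33)
x(T) = (-18 + T)/(-1384/3 + T) (x(T) = (T - 18)/(T - 1384/3) = (-18 + T)/(-1384/3 + T))
1/(g*x(s)) = 1/(521557*((3*(-18 - 1638)/(-1384 + 3*(-1638))))) = 1/(521557*((3*(-1656)/(-1384 - 4914)))) = 1/(521557*((3*(-1656)/(-6298)))) = 1/(521557*((3*(-1/6298)*(-1656)))) = 1/(521557*(2484/3149)) = (1/521557)*(3149/2484) = 3149/1295547588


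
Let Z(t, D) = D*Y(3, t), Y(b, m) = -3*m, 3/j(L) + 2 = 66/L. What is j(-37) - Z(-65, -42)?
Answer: 1146489/140 ≈ 8189.2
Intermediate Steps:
j(L) = 3/(-2 + 66/L)
Z(t, D) = -3*D*t (Z(t, D) = D*(-3*t) = -3*D*t)
j(-37) - Z(-65, -42) = -3*(-37)/(-66 + 2*(-37)) - (-3)*(-42)*(-65) = -3*(-37)/(-66 - 74) - 1*(-8190) = -3*(-37)/(-140) + 8190 = -3*(-37)*(-1/140) + 8190 = -111/140 + 8190 = 1146489/140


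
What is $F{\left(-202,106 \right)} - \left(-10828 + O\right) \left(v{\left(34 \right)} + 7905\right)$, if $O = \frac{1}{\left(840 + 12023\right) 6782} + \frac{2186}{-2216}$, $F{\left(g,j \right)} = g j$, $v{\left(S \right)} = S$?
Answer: $\frac{4153892506465559505}{48329223764} \approx 8.595 \cdot 10^{7}$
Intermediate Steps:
$O = - \frac{47674946715}{48329223764}$ ($O = \frac{1}{12863} \cdot \frac{1}{6782} + 2186 \left(- \frac{1}{2216}\right) = \frac{1}{12863} \cdot \frac{1}{6782} - \frac{1093}{1108} = \frac{1}{87236866} - \frac{1093}{1108} = - \frac{47674946715}{48329223764} \approx -0.98646$)
$F{\left(-202,106 \right)} - \left(-10828 + O\right) \left(v{\left(34 \right)} + 7905\right) = \left(-202\right) 106 - \left(-10828 - \frac{47674946715}{48329223764}\right) \left(34 + 7905\right) = -21412 - \left(- \frac{523356509863307}{48329223764}\right) 7939 = -21412 - - \frac{4154927331804794273}{48329223764} = -21412 + \frac{4154927331804794273}{48329223764} = \frac{4153892506465559505}{48329223764}$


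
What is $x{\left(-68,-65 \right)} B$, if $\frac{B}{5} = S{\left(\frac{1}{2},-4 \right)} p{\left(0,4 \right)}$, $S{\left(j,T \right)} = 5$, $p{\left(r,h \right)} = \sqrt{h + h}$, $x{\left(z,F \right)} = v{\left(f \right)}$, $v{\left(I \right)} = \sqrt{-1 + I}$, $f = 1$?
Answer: $0$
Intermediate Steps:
$x{\left(z,F \right)} = 0$ ($x{\left(z,F \right)} = \sqrt{-1 + 1} = \sqrt{0} = 0$)
$p{\left(r,h \right)} = \sqrt{2} \sqrt{h}$ ($p{\left(r,h \right)} = \sqrt{2 h} = \sqrt{2} \sqrt{h}$)
$B = 50 \sqrt{2}$ ($B = 5 \cdot 5 \sqrt{2} \sqrt{4} = 5 \cdot 5 \sqrt{2} \cdot 2 = 5 \cdot 5 \cdot 2 \sqrt{2} = 5 \cdot 10 \sqrt{2} = 50 \sqrt{2} \approx 70.711$)
$x{\left(-68,-65 \right)} B = 0 \cdot 50 \sqrt{2} = 0$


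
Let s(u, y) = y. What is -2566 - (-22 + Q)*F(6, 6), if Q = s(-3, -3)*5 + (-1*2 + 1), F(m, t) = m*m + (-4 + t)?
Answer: -1122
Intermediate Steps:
F(m, t) = -4 + t + m² (F(m, t) = m² + (-4 + t) = -4 + t + m²)
Q = -16 (Q = -3*5 + (-1*2 + 1) = -15 + (-2 + 1) = -15 - 1 = -16)
-2566 - (-22 + Q)*F(6, 6) = -2566 - (-22 - 16)*(-4 + 6 + 6²) = -2566 - (-38)*(-4 + 6 + 36) = -2566 - (-38)*38 = -2566 - 1*(-1444) = -2566 + 1444 = -1122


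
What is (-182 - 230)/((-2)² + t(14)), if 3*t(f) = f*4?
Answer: -309/17 ≈ -18.176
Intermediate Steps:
t(f) = 4*f/3 (t(f) = (f*4)/3 = (4*f)/3 = 4*f/3)
(-182 - 230)/((-2)² + t(14)) = (-182 - 230)/((-2)² + (4/3)*14) = -412/(4 + 56/3) = -412/68/3 = -412*3/68 = -309/17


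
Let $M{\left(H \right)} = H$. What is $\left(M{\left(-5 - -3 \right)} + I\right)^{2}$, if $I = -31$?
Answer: $1089$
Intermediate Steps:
$\left(M{\left(-5 - -3 \right)} + I\right)^{2} = \left(\left(-5 - -3\right) - 31\right)^{2} = \left(\left(-5 + 3\right) - 31\right)^{2} = \left(-2 - 31\right)^{2} = \left(-33\right)^{2} = 1089$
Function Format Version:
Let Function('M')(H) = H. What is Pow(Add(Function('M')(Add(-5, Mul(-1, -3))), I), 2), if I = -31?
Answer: 1089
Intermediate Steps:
Pow(Add(Function('M')(Add(-5, Mul(-1, -3))), I), 2) = Pow(Add(Add(-5, Mul(-1, -3)), -31), 2) = Pow(Add(Add(-5, 3), -31), 2) = Pow(Add(-2, -31), 2) = Pow(-33, 2) = 1089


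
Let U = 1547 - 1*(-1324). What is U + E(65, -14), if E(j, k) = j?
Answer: 2936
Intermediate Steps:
U = 2871 (U = 1547 + 1324 = 2871)
U + E(65, -14) = 2871 + 65 = 2936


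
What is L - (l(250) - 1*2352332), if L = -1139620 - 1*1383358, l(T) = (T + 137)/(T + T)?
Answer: -85323387/500 ≈ -1.7065e+5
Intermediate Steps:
l(T) = (137 + T)/(2*T) (l(T) = (137 + T)/((2*T)) = (137 + T)*(1/(2*T)) = (137 + T)/(2*T))
L = -2522978 (L = -1139620 - 1383358 = -2522978)
L - (l(250) - 1*2352332) = -2522978 - ((½)*(137 + 250)/250 - 1*2352332) = -2522978 - ((½)*(1/250)*387 - 2352332) = -2522978 - (387/500 - 2352332) = -2522978 - 1*(-1176165613/500) = -2522978 + 1176165613/500 = -85323387/500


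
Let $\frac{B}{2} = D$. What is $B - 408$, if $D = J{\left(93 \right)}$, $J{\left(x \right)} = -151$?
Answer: $-710$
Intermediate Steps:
$D = -151$
$B = -302$ ($B = 2 \left(-151\right) = -302$)
$B - 408 = -302 - 408 = -710$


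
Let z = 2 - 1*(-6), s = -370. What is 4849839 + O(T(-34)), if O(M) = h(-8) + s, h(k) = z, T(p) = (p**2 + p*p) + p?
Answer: 4849477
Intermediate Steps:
T(p) = p + 2*p**2 (T(p) = (p**2 + p**2) + p = 2*p**2 + p = p + 2*p**2)
z = 8 (z = 2 + 6 = 8)
h(k) = 8
O(M) = -362 (O(M) = 8 - 370 = -362)
4849839 + O(T(-34)) = 4849839 - 362 = 4849477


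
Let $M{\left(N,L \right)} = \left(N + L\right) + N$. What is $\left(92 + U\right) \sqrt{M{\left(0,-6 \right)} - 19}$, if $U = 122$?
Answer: $1070 i \approx 1070.0 i$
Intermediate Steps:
$M{\left(N,L \right)} = L + 2 N$ ($M{\left(N,L \right)} = \left(L + N\right) + N = L + 2 N$)
$\left(92 + U\right) \sqrt{M{\left(0,-6 \right)} - 19} = \left(92 + 122\right) \sqrt{\left(-6 + 2 \cdot 0\right) - 19} = 214 \sqrt{\left(-6 + 0\right) - 19} = 214 \sqrt{-6 - 19} = 214 \sqrt{-25} = 214 \cdot 5 i = 1070 i$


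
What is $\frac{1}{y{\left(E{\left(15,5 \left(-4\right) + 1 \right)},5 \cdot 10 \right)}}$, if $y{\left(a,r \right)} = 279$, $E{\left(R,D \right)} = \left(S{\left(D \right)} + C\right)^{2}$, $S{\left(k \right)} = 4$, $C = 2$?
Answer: $\frac{1}{279} \approx 0.0035842$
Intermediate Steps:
$E{\left(R,D \right)} = 36$ ($E{\left(R,D \right)} = \left(4 + 2\right)^{2} = 6^{2} = 36$)
$\frac{1}{y{\left(E{\left(15,5 \left(-4\right) + 1 \right)},5 \cdot 10 \right)}} = \frac{1}{279}$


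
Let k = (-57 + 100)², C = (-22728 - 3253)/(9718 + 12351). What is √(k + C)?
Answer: 20*√2249912481/22069 ≈ 42.986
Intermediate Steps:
C = -25981/22069 ≈ -1.1773
k = 1849 (k = 43² = 1849)
√(k + C) = √(1849 - 25981/22069) = √(40779600/22069) = 20*√2249912481/22069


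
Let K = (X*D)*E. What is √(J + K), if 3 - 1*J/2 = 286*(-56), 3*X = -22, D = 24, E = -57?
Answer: √42070 ≈ 205.11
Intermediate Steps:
X = -22/3 (X = (⅓)*(-22) = -22/3 ≈ -7.3333)
K = 10032 (K = -22/3*24*(-57) = -176*(-57) = 10032)
J = 32038 (J = 6 - 572*(-56) = 6 - 2*(-16016) = 6 + 32032 = 32038)
√(J + K) = √(32038 + 10032) = √42070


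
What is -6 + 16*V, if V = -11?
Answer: -182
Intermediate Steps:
-6 + 16*V = -6 + 16*(-11) = -6 - 176 = -182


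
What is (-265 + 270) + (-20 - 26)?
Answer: -41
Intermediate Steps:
(-265 + 270) + (-20 - 26) = 5 - 46 = -41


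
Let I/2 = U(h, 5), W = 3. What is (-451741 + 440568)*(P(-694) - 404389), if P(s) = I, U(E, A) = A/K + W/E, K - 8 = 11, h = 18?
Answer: 257539035452/57 ≈ 4.5182e+9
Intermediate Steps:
K = 19 (K = 8 + 11 = 19)
U(E, A) = 3/E + A/19 (U(E, A) = A/19 + 3/E = 3/E + A/19)
I = 49/57 (I = 2*(3/18 + (1/19)*5) = 2*(3*(1/18) + 5/19) = 2*(⅙ + 5/19) = 2*(49/114) = 49/57 ≈ 0.85965)
P(s) = 49/57
(-451741 + 440568)*(P(-694) - 404389) = (-451741 + 440568)*(49/57 - 404389) = -11173*(-23050124/57) = 257539035452/57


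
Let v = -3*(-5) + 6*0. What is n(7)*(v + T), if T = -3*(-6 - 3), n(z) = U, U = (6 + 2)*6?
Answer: 2016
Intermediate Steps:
U = 48 (U = 8*6 = 48)
v = 15 (v = 15 + 0 = 15)
n(z) = 48
T = 27 (T = -3*(-9) = 27)
n(7)*(v + T) = 48*(15 + 27) = 48*42 = 2016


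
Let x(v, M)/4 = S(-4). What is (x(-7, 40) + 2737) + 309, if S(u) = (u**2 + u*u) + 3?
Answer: 3186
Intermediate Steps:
S(u) = 3 + 2*u**2 (S(u) = (u**2 + u**2) + 3 = 2*u**2 + 3 = 3 + 2*u**2)
x(v, M) = 140 (x(v, M) = 4*(3 + 2*(-4)**2) = 4*(3 + 2*16) = 4*(3 + 32) = 4*35 = 140)
(x(-7, 40) + 2737) + 309 = (140 + 2737) + 309 = 2877 + 309 = 3186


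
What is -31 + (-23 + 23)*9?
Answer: -31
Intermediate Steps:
-31 + (-23 + 23)*9 = -31 + 0*9 = -31 + 0 = -31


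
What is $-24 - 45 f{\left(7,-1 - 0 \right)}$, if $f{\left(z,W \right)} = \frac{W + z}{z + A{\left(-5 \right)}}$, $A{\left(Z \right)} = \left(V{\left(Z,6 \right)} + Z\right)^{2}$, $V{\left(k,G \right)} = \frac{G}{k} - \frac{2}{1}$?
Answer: $- \frac{25647}{928} \approx -27.637$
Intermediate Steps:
$V{\left(k,G \right)} = -2 + \frac{G}{k}$ ($V{\left(k,G \right)} = \frac{G}{k} - 2 = -2 + \frac{G}{k}$)
$A{\left(Z \right)} = \left(-2 + Z + \frac{6}{Z}\right)^{2}$ ($A{\left(Z \right)} = \left(\left(-2 + \frac{6}{Z}\right) + Z\right)^{2} = \left(-2 + Z + \frac{6}{Z}\right)^{2}$)
$f{\left(z,W \right)} = \frac{W + z}{\frac{1681}{25} + z}$ ($f{\left(z,W \right)} = \frac{W + z}{z + \frac{\left(6 - 5 \left(-2 - 5\right)\right)^{2}}{25}} = \frac{W + z}{z + \frac{\left(6 - -35\right)^{2}}{25}} = \frac{W + z}{z + \frac{\left(6 + 35\right)^{2}}{25}} = \frac{W + z}{z + \frac{41^{2}}{25}} = \frac{W + z}{z + \frac{1}{25} \cdot 1681} = \frac{W + z}{z + \frac{1681}{25}} = \frac{W + z}{\frac{1681}{25} + z}$)
$-24 - 45 f{\left(7,-1 - 0 \right)} = -24 - 45 \frac{25 \left(\left(-1 - 0\right) + 7\right)}{1681 + 25 \cdot 7} = -24 - 45 \frac{25 \left(\left(-1 + 0\right) + 7\right)}{1681 + 175} = -24 - 45 \frac{25 \left(-1 + 7\right)}{1856} = -24 - 45 \cdot 25 \cdot \frac{1}{1856} \cdot 6 = -24 - \frac{3375}{928} = - \frac{25647}{928}$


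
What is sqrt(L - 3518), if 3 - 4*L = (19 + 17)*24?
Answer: I*sqrt(14933)/2 ≈ 61.1*I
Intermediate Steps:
L = -861/4 (L = 3/4 - (19 + 17)*24/4 = 3/4 - 9*24 = 3/4 - 1/4*864 = 3/4 - 216 = -861/4 ≈ -215.25)
sqrt(L - 3518) = sqrt(-861/4 - 3518) = sqrt(-14933/4) = I*sqrt(14933)/2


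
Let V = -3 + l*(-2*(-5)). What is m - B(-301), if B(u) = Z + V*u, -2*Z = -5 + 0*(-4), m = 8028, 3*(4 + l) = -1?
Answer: -35525/6 ≈ -5920.8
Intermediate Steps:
l = -13/3 (l = -4 + (⅓)*(-1) = -4 - ⅓ = -13/3 ≈ -4.3333)
V = -139/3 (V = -3 - (-26)*(-5)/3 = -3 - 13/3*10 = -3 - 130/3 = -139/3 ≈ -46.333)
Z = 5/2 (Z = -(-5 + 0*(-4))/2 = -(-5 + 0)/2 = -½*(-5) = 5/2 ≈ 2.5000)
B(u) = 5/2 - 139*u/3
m - B(-301) = 8028 - (5/2 - 139/3*(-301)) = 8028 - (5/2 + 41839/3) = 8028 - 1*83693/6 = 8028 - 83693/6 = -35525/6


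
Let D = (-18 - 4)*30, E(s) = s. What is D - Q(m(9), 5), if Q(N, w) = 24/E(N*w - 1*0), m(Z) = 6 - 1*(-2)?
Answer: -3303/5 ≈ -660.60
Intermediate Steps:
m(Z) = 8 (m(Z) = 6 + 2 = 8)
Q(N, w) = 24/(N*w) (Q(N, w) = 24/(N*w - 1*0) = 24/(N*w + 0) = 24/((N*w)) = 24*(1/(N*w)) = 24/(N*w))
D = -660 (D = -22*30 = -660)
D - Q(m(9), 5) = -660 - 24/(8*5) = -660 - 1*⅗ = -660 - ⅗ = -3303/5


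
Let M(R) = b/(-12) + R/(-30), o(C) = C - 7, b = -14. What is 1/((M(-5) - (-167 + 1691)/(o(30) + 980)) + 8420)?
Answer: 3009/25335220 ≈ 0.00011877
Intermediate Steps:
o(C) = -7 + C
M(R) = 7/6 - R/30 (M(R) = -14/(-12) + R/(-30) = -14*(-1/12) + R*(-1/30) = 7/6 - R/30)
1/((M(-5) - (-167 + 1691)/(o(30) + 980)) + 8420) = 1/(((7/6 - 1/30*(-5)) - (-167 + 1691)/((-7 + 30) + 980)) + 8420) = 1/(((7/6 + 1/6) - 1524/(23 + 980)) + 8420) = 1/((4/3 - 1524/1003) + 8420) = 1/(-560/3009 + 8420) = 1/(25335220/3009) = 3009/25335220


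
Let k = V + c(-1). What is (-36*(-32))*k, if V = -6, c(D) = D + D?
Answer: -9216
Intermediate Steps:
c(D) = 2*D
k = -8 (k = -6 + 2*(-1) = -6 - 2 = -8)
(-36*(-32))*k = -36*(-32)*(-8) = 1152*(-8) = -9216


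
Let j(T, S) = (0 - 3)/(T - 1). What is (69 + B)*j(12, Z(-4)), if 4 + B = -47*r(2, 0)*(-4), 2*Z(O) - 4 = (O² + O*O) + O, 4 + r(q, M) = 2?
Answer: 933/11 ≈ 84.818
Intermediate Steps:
r(q, M) = -2 (r(q, M) = -4 + 2 = -2)
Z(O) = 2 + O² + O/2 (Z(O) = 2 + ((O² + O*O) + O)/2 = 2 + ((O² + O²) + O)/2 = 2 + (2*O² + O)/2 = 2 + (O + 2*O²)/2 = 2 + (O² + O/2) = 2 + O² + O/2)
j(T, S) = -3/(-1 + T)
B = -380 (B = -4 - (-94)*(-4) = -4 - 47*8 = -4 - 376 = -380)
(69 + B)*j(12, Z(-4)) = (69 - 380)*(-3/(-1 + 12)) = -(-933)/11 = -311*(-3/11) = 933/11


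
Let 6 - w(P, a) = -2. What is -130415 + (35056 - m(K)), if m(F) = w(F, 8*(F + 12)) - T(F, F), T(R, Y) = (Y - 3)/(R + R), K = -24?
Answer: -1525863/16 ≈ -95367.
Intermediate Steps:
w(P, a) = 8 (w(P, a) = 6 - 1*(-2) = 6 + 2 = 8)
T(R, Y) = (-3 + Y)/(2*R) (T(R, Y) = (-3 + Y)/((2*R)) = (-3 + Y)*(1/(2*R)) = (-3 + Y)/(2*R))
m(F) = 8 - (-3 + F)/(2*F)
-130415 + (35056 - m(K)) = -130415 + (35056 - 3*(1 + 5*(-24))/(2*(-24))) = -130415 + (35056 - 3*(-1)*(1 - 120)/(2*24)) = -130415 + (35056 - 3*(-1)*(-119)/(2*24)) = -130415 + (35056 - 1*119/16) = -130415 + (35056 - 119/16) = -130415 + 560777/16 = -1525863/16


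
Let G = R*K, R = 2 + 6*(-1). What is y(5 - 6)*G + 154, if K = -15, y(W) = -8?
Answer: -326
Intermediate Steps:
R = -4 (R = 2 - 6 = -4)
G = 60 (G = -4*(-15) = 60)
y(5 - 6)*G + 154 = -8*60 + 154 = -480 + 154 = -326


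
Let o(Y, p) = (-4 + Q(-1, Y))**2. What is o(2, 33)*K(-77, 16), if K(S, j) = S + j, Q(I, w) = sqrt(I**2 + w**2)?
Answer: -1281 + 488*sqrt(5) ≈ -189.80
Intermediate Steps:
o(Y, p) = (-4 + sqrt(1 + Y**2))**2 (o(Y, p) = (-4 + sqrt((-1)**2 + Y**2))**2 = (-4 + sqrt(1 + Y**2))**2)
o(2, 33)*K(-77, 16) = (-4 + sqrt(1 + 2**2))**2*(-77 + 16) = (-4 + sqrt(1 + 4))**2*(-61) = (-4 + sqrt(5))**2*(-61) = -61*(-4 + sqrt(5))**2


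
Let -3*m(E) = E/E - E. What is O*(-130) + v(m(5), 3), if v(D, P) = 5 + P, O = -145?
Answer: 18858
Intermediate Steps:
m(E) = -1/3 + E/3 (m(E) = -(E/E - E)/3 = -(1 - E)/3 = -1/3 + E/3)
O*(-130) + v(m(5), 3) = -145*(-130) + (5 + 3) = 18850 + 8 = 18858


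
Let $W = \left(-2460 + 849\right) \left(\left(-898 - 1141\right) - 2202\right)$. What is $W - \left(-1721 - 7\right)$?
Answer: $6833979$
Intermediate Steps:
$W = 6832251$ ($W = - 1611 \left(\left(-898 - 1141\right) - 2202\right) = - 1611 \left(-2039 - 2202\right) = \left(-1611\right) \left(-4241\right) = 6832251$)
$W - \left(-1721 - 7\right) = 6832251 - \left(-1721 - 7\right) = 6832251 - -1728 = 6832251 + 1728 = 6833979$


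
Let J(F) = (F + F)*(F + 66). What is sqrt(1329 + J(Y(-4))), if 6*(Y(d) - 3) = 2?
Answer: 7*sqrt(329)/3 ≈ 42.323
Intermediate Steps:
Y(d) = 10/3 (Y(d) = 3 + (1/6)*2 = 3 + 1/3 = 10/3)
J(F) = 2*F*(66 + F) (J(F) = (2*F)*(66 + F) = 2*F*(66 + F))
sqrt(1329 + J(Y(-4))) = sqrt(1329 + 2*(10/3)*(66 + 10/3)) = sqrt(1329 + 2*(10/3)*(208/3)) = sqrt(1329 + 4160/9) = sqrt(16121/9) = 7*sqrt(329)/3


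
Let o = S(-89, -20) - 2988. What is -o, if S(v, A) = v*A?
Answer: 1208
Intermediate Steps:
S(v, A) = A*v
o = -1208 (o = -20*(-89) - 2988 = 1780 - 2988 = -1208)
-o = -1*(-1208) = 1208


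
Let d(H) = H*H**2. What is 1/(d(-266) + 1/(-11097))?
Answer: -11097/208857702313 ≈ -5.3132e-8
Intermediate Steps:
d(H) = H**3
1/(d(-266) + 1/(-11097)) = 1/((-266)**3 + 1/(-11097)) = 1/(-18821096 - 1/11097) = 1/(-208857702313/11097) = -11097/208857702313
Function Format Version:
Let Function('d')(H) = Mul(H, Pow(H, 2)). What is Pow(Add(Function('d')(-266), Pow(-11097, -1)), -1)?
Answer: Rational(-11097, 208857702313) ≈ -5.3132e-8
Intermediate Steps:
Function('d')(H) = Pow(H, 3)
Pow(Add(Function('d')(-266), Pow(-11097, -1)), -1) = Pow(Add(Pow(-266, 3), Pow(-11097, -1)), -1) = Pow(Add(-18821096, Rational(-1, 11097)), -1) = Pow(Rational(-208857702313, 11097), -1) = Rational(-11097, 208857702313)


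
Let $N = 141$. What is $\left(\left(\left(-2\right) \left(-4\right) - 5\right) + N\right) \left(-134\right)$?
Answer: $-19296$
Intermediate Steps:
$\left(\left(\left(-2\right) \left(-4\right) - 5\right) + N\right) \left(-134\right) = \left(\left(\left(-2\right) \left(-4\right) - 5\right) + 141\right) \left(-134\right) = \left(\left(8 - 5\right) + 141\right) \left(-134\right) = \left(3 + 141\right) \left(-134\right) = 144 \left(-134\right) = -19296$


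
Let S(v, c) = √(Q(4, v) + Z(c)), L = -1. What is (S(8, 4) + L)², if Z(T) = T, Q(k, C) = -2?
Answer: (1 - √2)² ≈ 0.17157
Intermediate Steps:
S(v, c) = √(-2 + c)
(S(8, 4) + L)² = (√(-2 + 4) - 1)² = (√2 - 1)² = (-1 + √2)²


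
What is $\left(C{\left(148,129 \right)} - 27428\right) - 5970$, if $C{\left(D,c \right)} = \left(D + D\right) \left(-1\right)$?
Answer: $-33694$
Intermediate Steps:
$C{\left(D,c \right)} = - 2 D$ ($C{\left(D,c \right)} = 2 D \left(-1\right) = - 2 D$)
$\left(C{\left(148,129 \right)} - 27428\right) - 5970 = \left(\left(-2\right) 148 - 27428\right) - 5970 = \left(-296 - 27428\right) - 5970 = -27724 - 5970 = -33694$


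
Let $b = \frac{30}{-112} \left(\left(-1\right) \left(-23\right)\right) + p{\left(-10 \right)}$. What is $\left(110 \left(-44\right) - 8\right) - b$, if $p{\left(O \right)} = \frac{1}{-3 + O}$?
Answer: $- \frac{3524803}{728} \approx -4841.8$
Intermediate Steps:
$b = - \frac{4541}{728}$ ($b = \frac{30}{-112} \left(\left(-1\right) \left(-23\right)\right) + \frac{1}{-3 - 10} = 30 \left(- \frac{1}{112}\right) 23 + \frac{1}{-13} = \left(- \frac{15}{56}\right) 23 - \frac{1}{13} = - \frac{345}{56} - \frac{1}{13} = - \frac{4541}{728} \approx -6.2376$)
$\left(110 \left(-44\right) - 8\right) - b = \left(110 \left(-44\right) - 8\right) - - \frac{4541}{728} = \left(-4840 - 8\right) + \frac{4541}{728} = -4848 + \frac{4541}{728} = - \frac{3524803}{728}$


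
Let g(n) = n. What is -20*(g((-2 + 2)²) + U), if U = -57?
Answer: 1140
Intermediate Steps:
-20*(g((-2 + 2)²) + U) = -20*((-2 + 2)² - 57) = -20*(0² - 57) = -20*(0 - 57) = -20*(-57) = 1140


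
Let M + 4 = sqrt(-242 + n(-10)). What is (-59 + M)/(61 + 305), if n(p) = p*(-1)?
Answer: -21/122 + I*sqrt(58)/183 ≈ -0.17213 + 0.041616*I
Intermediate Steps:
n(p) = -p
M = -4 + 2*I*sqrt(58) (M = -4 + sqrt(-242 - 1*(-10)) = -4 + sqrt(-242 + 10) = -4 + sqrt(-232) = -4 + 2*I*sqrt(58) ≈ -4.0 + 15.232*I)
(-59 + M)/(61 + 305) = (-59 + (-4 + 2*I*sqrt(58)))/(61 + 305) = (-63 + 2*I*sqrt(58))/366 = (-63 + 2*I*sqrt(58))*(1/366) = -21/122 + I*sqrt(58)/183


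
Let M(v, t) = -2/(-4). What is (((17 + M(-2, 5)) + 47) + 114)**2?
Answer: 127449/4 ≈ 31862.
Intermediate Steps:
M(v, t) = 1/2 (M(v, t) = -2*(-1/4) = 1/2)
(((17 + M(-2, 5)) + 47) + 114)**2 = (((17 + 1/2) + 47) + 114)**2 = ((35/2 + 47) + 114)**2 = (129/2 + 114)**2 = (357/2)**2 = 127449/4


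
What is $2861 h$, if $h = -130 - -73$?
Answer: $-163077$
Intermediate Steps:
$h = -57$ ($h = -130 + 73 = -57$)
$2861 h = 2861 \left(-57\right) = -163077$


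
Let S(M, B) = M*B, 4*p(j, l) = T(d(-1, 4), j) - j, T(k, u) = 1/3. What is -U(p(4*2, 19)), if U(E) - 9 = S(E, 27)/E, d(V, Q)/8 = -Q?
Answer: -36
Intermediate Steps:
d(V, Q) = -8*Q (d(V, Q) = 8*(-Q) = -8*Q)
T(k, u) = 1/3
p(j, l) = 1/12 - j/4 (p(j, l) = (1/3 - j)/4 = 1/12 - j/4)
S(M, B) = B*M
U(E) = 36 (U(E) = 9 + (27*E)/E = 9 + 27 = 36)
-U(p(4*2, 19)) = -1*36 = -36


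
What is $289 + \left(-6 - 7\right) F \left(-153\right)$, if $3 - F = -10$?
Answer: $26146$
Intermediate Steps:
$F = 13$ ($F = 3 - -10 = 3 + 10 = 13$)
$289 + \left(-6 - 7\right) F \left(-153\right) = 289 + \left(-6 - 7\right) 13 \left(-153\right) = 289 + \left(-13\right) 13 \left(-153\right) = 289 - -25857 = 289 + 25857 = 26146$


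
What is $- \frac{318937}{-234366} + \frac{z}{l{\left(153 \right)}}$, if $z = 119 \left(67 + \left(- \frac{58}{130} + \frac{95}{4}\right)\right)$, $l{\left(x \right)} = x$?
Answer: $\frac{6544177963}{91402740} \approx 71.597$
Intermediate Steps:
$z = \frac{2794001}{260}$ ($z = 119 \left(67 + \left(\left(-58\right) \frac{1}{130} + 95 \cdot \frac{1}{4}\right)\right) = 119 \left(67 + \left(- \frac{29}{65} + \frac{95}{4}\right)\right) = 119 \left(67 + \frac{6059}{260}\right) = 119 \cdot \frac{23479}{260} = \frac{2794001}{260} \approx 10746.0$)
$- \frac{318937}{-234366} + \frac{z}{l{\left(153 \right)}} = - \frac{318937}{-234366} + \frac{2794001}{260 \cdot 153} = \left(-318937\right) \left(- \frac{1}{234366}\right) + \frac{2794001}{260} \cdot \frac{1}{153} = \frac{318937}{234366} + \frac{164353}{2340} = \frac{6544177963}{91402740}$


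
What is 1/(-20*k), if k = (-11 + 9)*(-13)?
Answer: -1/520 ≈ -0.0019231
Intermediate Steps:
k = 26 (k = -2*(-13) = 26)
1/(-20*k) = 1/(-20*26) = 1/(-520) = -1/520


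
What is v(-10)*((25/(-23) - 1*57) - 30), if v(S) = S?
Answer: 20260/23 ≈ 880.87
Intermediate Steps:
v(-10)*((25/(-23) - 1*57) - 30) = -10*((25/(-23) - 1*57) - 30) = -10*((25*(-1/23) - 57) - 30) = -10*((-25/23 - 57) - 30) = -10*(-1336/23 - 30) = -10*(-2026/23) = 20260/23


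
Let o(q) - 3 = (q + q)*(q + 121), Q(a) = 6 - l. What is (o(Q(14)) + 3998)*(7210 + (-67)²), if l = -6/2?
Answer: 74183359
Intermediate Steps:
l = -3 (l = -6*½ = -3)
Q(a) = 9 (Q(a) = 6 - 1*(-3) = 6 + 3 = 9)
o(q) = 3 + 2*q*(121 + q) (o(q) = 3 + (q + q)*(q + 121) = 3 + (2*q)*(121 + q) = 3 + 2*q*(121 + q))
(o(Q(14)) + 3998)*(7210 + (-67)²) = ((3 + 2*9² + 242*9) + 3998)*(7210 + (-67)²) = ((3 + 2*81 + 2178) + 3998)*(7210 + 4489) = ((3 + 162 + 2178) + 3998)*11699 = (2343 + 3998)*11699 = 6341*11699 = 74183359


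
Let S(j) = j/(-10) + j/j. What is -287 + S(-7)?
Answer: -2853/10 ≈ -285.30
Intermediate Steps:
S(j) = 1 - j/10 (S(j) = j*(-⅒) + 1 = -j/10 + 1 = 1 - j/10)
-287 + S(-7) = -287 + (1 - ⅒*(-7)) = -287 + (1 + 7/10) = -287 + 17/10 = -2853/10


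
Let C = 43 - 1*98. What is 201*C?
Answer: -11055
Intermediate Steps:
C = -55 (C = 43 - 98 = -55)
201*C = 201*(-55) = -11055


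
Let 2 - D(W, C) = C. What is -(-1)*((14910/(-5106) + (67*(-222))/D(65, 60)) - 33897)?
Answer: -830287241/24679 ≈ -33644.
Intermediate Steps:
D(W, C) = 2 - C
-(-1)*((14910/(-5106) + (67*(-222))/D(65, 60)) - 33897) = -(-1)*((14910/(-5106) + (67*(-222))/(2 - 1*60)) - 33897) = -(-1)*((14910*(-1/5106) - 14874/(2 - 60)) - 33897) = -(-1)*((-2485/851 - 14874/(-58)) - 33897) = -(-1)*((-2485/851 - 14874*(-1/58)) - 33897) = -(-1)*((-2485/851 + 7437/29) - 33897) = -(-1)*(6256822/24679 - 33897) = -(-1)*(-830287241)/24679 = -1*830287241/24679 = -830287241/24679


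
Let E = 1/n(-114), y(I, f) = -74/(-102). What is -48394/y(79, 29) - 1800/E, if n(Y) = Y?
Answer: 5124306/37 ≈ 1.3849e+5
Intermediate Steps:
y(I, f) = 37/51 (y(I, f) = -74*(-1/102) = 37/51)
E = -1/114 (E = 1/(-114) = -1/114 ≈ -0.0087719)
-48394/y(79, 29) - 1800/E = -48394/37/51 - 1800/(-1/114) = -48394*51/37 - 1800*(-114) = -2468094/37 + 205200 = 5124306/37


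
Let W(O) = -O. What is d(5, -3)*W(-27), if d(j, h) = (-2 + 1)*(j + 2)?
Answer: -189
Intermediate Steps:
d(j, h) = -2 - j (d(j, h) = -(2 + j) = -2 - j)
d(5, -3)*W(-27) = (-2 - 1*5)*(-1*(-27)) = (-2 - 5)*27 = -7*27 = -189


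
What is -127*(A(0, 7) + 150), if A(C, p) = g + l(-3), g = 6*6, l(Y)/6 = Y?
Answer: -21336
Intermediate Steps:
l(Y) = 6*Y
g = 36
A(C, p) = 18 (A(C, p) = 36 + 6*(-3) = 36 - 18 = 18)
-127*(A(0, 7) + 150) = -127*(18 + 150) = -127*168 = -21336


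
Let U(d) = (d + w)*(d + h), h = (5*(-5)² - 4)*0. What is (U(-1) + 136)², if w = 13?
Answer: 15376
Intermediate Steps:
h = 0 (h = (5*25 - 4)*0 = (125 - 4)*0 = 121*0 = 0)
U(d) = d*(13 + d) (U(d) = (d + 13)*(d + 0) = (13 + d)*d = d*(13 + d))
(U(-1) + 136)² = (-(13 - 1) + 136)² = (-1*12 + 136)² = (-12 + 136)² = 124² = 15376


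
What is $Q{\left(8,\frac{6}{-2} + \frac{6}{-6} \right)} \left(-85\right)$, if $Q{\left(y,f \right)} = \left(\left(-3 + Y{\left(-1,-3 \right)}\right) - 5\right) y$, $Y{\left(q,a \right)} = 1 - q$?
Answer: $4080$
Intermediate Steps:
$Q{\left(y,f \right)} = - 6 y$ ($Q{\left(y,f \right)} = \left(\left(-3 + \left(1 - -1\right)\right) - 5\right) y = \left(\left(-3 + \left(1 + 1\right)\right) - 5\right) y = \left(\left(-3 + 2\right) - 5\right) y = \left(-1 - 5\right) y = - 6 y$)
$Q{\left(8,\frac{6}{-2} + \frac{6}{-6} \right)} \left(-85\right) = \left(-6\right) 8 \left(-85\right) = \left(-48\right) \left(-85\right) = 4080$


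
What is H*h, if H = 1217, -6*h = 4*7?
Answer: -17038/3 ≈ -5679.3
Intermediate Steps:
h = -14/3 (h = -2*7/3 = -1/6*28 = -14/3 ≈ -4.6667)
H*h = 1217*(-14/3) = -17038/3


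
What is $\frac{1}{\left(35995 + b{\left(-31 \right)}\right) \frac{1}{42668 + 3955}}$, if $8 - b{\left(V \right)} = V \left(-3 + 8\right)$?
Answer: $\frac{46623}{36158} \approx 1.2894$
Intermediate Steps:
$b{\left(V \right)} = 8 - 5 V$ ($b{\left(V \right)} = 8 - V \left(-3 + 8\right) = 8 - V 5 = 8 - 5 V$)
$\frac{1}{\left(35995 + b{\left(-31 \right)}\right) \frac{1}{42668 + 3955}} = \frac{1}{\left(35995 + \left(8 - -155\right)\right) \frac{1}{42668 + 3955}} = \frac{1}{\left(35995 + \left(8 + 155\right)\right) \frac{1}{46623}} = \frac{1}{\left(35995 + 163\right) \frac{1}{46623}} = \frac{1}{36158 \cdot \frac{1}{46623}} = \frac{1}{\frac{36158}{46623}} = \frac{46623}{36158}$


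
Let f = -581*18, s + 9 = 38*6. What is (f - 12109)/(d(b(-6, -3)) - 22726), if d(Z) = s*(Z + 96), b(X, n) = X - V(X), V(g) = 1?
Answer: 22567/3235 ≈ 6.9759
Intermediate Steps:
s = 219 (s = -9 + 38*6 = -9 + 228 = 219)
b(X, n) = -1 + X (b(X, n) = X - 1*1 = X - 1 = -1 + X)
f = -10458
d(Z) = 21024 + 219*Z (d(Z) = 219*(Z + 96) = 219*(96 + Z) = 21024 + 219*Z)
(f - 12109)/(d(b(-6, -3)) - 22726) = (-10458 - 12109)/((21024 + 219*(-1 - 6)) - 22726) = -22567/((21024 + 219*(-7)) - 22726) = -22567/((21024 - 1533) - 22726) = -22567/(19491 - 22726) = -22567/(-3235) = -22567*(-1/3235) = 22567/3235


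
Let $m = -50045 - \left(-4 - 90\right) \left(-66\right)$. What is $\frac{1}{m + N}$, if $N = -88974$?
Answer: $- \frac{1}{145223} \approx -6.886 \cdot 10^{-6}$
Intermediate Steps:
$m = -56249$ ($m = -50045 - \left(-94\right) \left(-66\right) = -50045 - 6204 = -56249$)
$\frac{1}{m + N} = \frac{1}{-56249 - 88974} = \frac{1}{-145223} = - \frac{1}{145223}$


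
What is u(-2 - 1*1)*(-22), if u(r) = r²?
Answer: -198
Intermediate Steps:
u(-2 - 1*1)*(-22) = (-2 - 1*1)²*(-22) = (-2 - 1)²*(-22) = (-3)²*(-22) = 9*(-22) = -198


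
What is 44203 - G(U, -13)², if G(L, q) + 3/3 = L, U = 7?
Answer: 44167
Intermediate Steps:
G(L, q) = -1 + L
44203 - G(U, -13)² = 44203 - (-1 + 7)² = 44203 - 1*6² = 44203 - 1*36 = 44203 - 36 = 44167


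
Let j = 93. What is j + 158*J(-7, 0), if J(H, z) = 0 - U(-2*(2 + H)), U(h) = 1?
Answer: -65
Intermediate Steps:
J(H, z) = -1 (J(H, z) = 0 - 1*1 = 0 - 1 = -1)
j + 158*J(-7, 0) = 93 + 158*(-1) = 93 - 158 = -65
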